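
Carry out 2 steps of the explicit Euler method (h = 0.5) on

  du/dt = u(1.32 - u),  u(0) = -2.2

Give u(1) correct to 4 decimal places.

-28.5141

Euler: u_{n+1} = u_n + h·f(t_n, u_n).
t=0.000000, u=-2.200000: f=-7.744000 → u ← -2.200000 + 0.5·(-7.744000) = -6.072000
t=0.500000, u=-6.072000: f=-44.884224 → u ← -6.072000 + 0.5·(-44.884224) = -28.514112
u(1) ≈ -28.5141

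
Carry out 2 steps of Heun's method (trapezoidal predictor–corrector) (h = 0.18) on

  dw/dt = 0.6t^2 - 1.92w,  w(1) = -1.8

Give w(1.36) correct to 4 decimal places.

-0.6899

Heun: k1 = f(t_n, w_n); k2 = f(t_n + h, w_n + h·k1); w_{n+1} = w_n + (h/2)·(k1 + k2).
t=1.000000, w=-1.800000:
  k1 = f(1.000000, -1.800000) = 4.056000
  k2 = f(1.180000, -1.069920) = 2.889686
  w ← -1.800000 + (0.18/2)·(4.056000 + 2.889686) = -1.174888
t=1.180000, w=-1.174888:
  k1 = f(1.180000, -1.174888) = 3.091225
  k2 = f(1.360000, -0.618468) = 2.297218
  w ← -1.174888 + (0.18/2)·(3.091225 + 2.297218) = -0.689928
w(1.36) ≈ -0.6899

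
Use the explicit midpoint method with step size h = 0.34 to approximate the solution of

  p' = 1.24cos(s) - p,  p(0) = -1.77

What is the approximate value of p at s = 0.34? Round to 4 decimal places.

Midpoint: k1 = f(s_n, p_n); k2 = f(s_n + h/2, p_n + (h/2)·k1); p_{n+1} = p_n + h·k2.
s=0.000000, p=-1.770000:
  k1 = f(0.000000, -1.770000) = 3.010000
  k2 = f(0.170000, -1.258300) = 2.480425
  p ← -1.770000 + 0.34·2.480425 = -0.926655
p(0.34) ≈ -0.9267

-0.9267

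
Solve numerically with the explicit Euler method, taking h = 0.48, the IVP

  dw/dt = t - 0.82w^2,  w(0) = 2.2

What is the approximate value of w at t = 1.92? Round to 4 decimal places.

Euler: w_{n+1} = w_n + h·f(t_n, w_n).
t=0.000000, w=2.200000: f=-3.968800 → w ← 2.200000 + 0.48·(-3.968800) = 0.294976
t=0.480000, w=0.294976: f=0.408651 → w ← 0.294976 + 0.48·0.408651 = 0.491129
t=0.960000, w=0.491129: f=0.762210 → w ← 0.491129 + 0.48·0.762210 = 0.856989
t=1.440000, w=0.856989: f=0.837767 → w ← 0.856989 + 0.48·0.837767 = 1.259117
w(1.92) ≈ 1.2591

1.2591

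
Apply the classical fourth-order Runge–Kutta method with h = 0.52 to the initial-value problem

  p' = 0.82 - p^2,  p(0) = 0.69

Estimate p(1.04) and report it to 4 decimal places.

RK4: k1 = f(t_n, p_n); k2 = f(t_n + h/2, p_n + (h/2)·k1); k3 = f(t_n + h/2, p_n + (h/2)·k2); k4 = f(t_n + h, p_n + h·k3); p_{n+1} = p_n + (h/6)·(k1 + 2k2 + 2k3 + k4).
t=0.000000, p=0.690000:
  k1 = f(0.000000, 0.690000) = 0.343900
  k2 = f(0.260000, 0.779414) = 0.212514
  k3 = f(0.260000, 0.745254) = 0.264597
  k4 = f(0.520000, 0.827590) = 0.135094
  p ← 0.690000 + (0.52/6)·(k1 + 2k2 + 2k3 + k4) = 0.814212
t=0.520000, p=0.814212:
  k1 = f(0.520000, 0.814212) = 0.157059
  k2 = f(0.780000, 0.855047) = 0.088894
  k3 = f(0.780000, 0.837324) = 0.118888
  k4 = f(1.040000, 0.876034) = 0.052565
  p ← 0.814212 + (0.52/6)·(k1 + 2k2 + 2k3 + k4) = 0.868395
p(1.04) ≈ 0.8684

0.8684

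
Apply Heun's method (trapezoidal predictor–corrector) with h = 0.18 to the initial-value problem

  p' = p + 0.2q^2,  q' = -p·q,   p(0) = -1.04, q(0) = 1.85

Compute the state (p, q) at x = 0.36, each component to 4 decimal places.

Heun on (p,q): k1 = f(x_n, state_n); k2 = f(x_n + h, state_n + h·k1); state_{n+1} = state_n + (h/2)·(k1 + k2).
0.000000: (-1.040000, 1.850000)
  k1 = (-0.355500, 1.924000)
  predictor → (-1.103990, 2.196320)
  k2 = (-0.139226, 2.424715)
  → (-1.084525, 2.241384)
0.180000: (-1.084525, 2.241384)
  k1 = (-0.079765, 2.430838)
  predictor → (-1.098883, 2.678935)
  k2 = (0.336456, 2.943836)
  → (-1.061423, 2.725105)
(p(0.36), q(0.36)) ≈ (-1.0614, 2.7251)

-1.0614, 2.7251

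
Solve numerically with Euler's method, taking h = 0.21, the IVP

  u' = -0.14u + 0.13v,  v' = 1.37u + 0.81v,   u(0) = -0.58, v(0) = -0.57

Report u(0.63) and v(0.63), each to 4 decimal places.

-0.5983, -1.5045

Euler on (u,v): u_{n+1} = u_n + h·u', v_{n+1} = v_n + h·v'.
0.000000: (-0.580000, -0.570000); f=(0.007100, -1.256300) → (-0.578509, -0.833823)
0.210000: (-0.578509, -0.833823); f=(-0.027406, -1.467954) → (-0.584264, -1.142093)
0.420000: (-0.584264, -1.142093); f=(-0.066675, -1.725538) → (-0.598266, -1.504456)
(u(0.63), v(0.63)) ≈ (-0.5983, -1.5045)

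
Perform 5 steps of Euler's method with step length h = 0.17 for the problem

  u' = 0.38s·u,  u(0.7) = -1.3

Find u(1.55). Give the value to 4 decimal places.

Euler: u_{n+1} = u_n + h·f(s_n, u_n).
s=0.700000, u=-1.300000: f=-0.345800 → u ← -1.300000 + 0.17·(-0.345800) = -1.358786
s=0.870000, u=-1.358786: f=-0.449215 → u ← -1.358786 + 0.17·(-0.449215) = -1.435152
s=1.040000, u=-1.435152: f=-0.567172 → u ← -1.435152 + 0.17·(-0.567172) = -1.531572
s=1.210000, u=-1.531572: f=-0.704217 → u ← -1.531572 + 0.17·(-0.704217) = -1.651289
s=1.380000, u=-1.651289: f=-0.865936 → u ← -1.651289 + 0.17·(-0.865936) = -1.798498
u(1.55) ≈ -1.7985

-1.7985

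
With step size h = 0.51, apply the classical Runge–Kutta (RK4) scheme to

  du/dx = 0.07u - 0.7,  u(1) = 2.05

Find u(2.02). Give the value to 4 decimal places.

1.4616

RK4: k1 = f(x_n, u_n); k2 = f(x_n + h/2, u_n + (h/2)·k1); k3 = f(x_n + h/2, u_n + (h/2)·k2); k4 = f(x_n + h, u_n + h·k3); u_{n+1} = u_n + (h/6)·(k1 + 2k2 + 2k3 + k4).
x=1.000000, u=2.050000:
  k1 = f(1.000000, 2.050000) = -0.556500
  k2 = f(1.255000, 1.908092) = -0.566434
  k3 = f(1.255000, 1.905559) = -0.566611
  k4 = f(1.510000, 1.761028) = -0.576728
  u ← 2.050000 + (0.51/6)·(k1 + 2k2 + 2k3 + k4) = 1.761058
x=1.510000, u=1.761058:
  k1 = f(1.510000, 1.761058) = -0.576726
  k2 = f(1.765000, 1.613993) = -0.587020
  k3 = f(1.765000, 1.611368) = -0.587204
  k4 = f(2.020000, 1.461584) = -0.597689
  u ← 1.761058 + (0.51/6)·(k1 + 2k2 + 2k3 + k4) = 1.461615
u(2.02) ≈ 1.4616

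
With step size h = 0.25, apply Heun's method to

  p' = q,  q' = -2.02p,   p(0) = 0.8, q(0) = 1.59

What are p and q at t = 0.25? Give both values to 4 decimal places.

1.1470, 1.0856

Heun on (p,q): k1 = f(t_n, state_n); k2 = f(t_n + h, state_n + h·k1); state_{n+1} = state_n + (h/2)·(k1 + k2).
0.000000: (0.800000, 1.590000)
  k1 = (1.590000, -1.616000)
  predictor → (1.197500, 1.186000)
  k2 = (1.186000, -2.418950)
  → (1.147000, 1.085631)
(p(0.25), q(0.25)) ≈ (1.1470, 1.0856)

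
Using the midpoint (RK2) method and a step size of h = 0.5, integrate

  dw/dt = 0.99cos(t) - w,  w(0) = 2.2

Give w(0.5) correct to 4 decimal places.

1.7309

Midpoint: k1 = f(t_n, w_n); k2 = f(t_n + h/2, w_n + (h/2)·k1); w_{n+1} = w_n + h·k2.
t=0.000000, w=2.200000:
  k1 = f(0.000000, 2.200000) = -1.210000
  k2 = f(0.250000, 1.897500) = -0.938277
  w ← 2.200000 + 0.5·(-0.938277) = 1.730862
w(0.5) ≈ 1.7309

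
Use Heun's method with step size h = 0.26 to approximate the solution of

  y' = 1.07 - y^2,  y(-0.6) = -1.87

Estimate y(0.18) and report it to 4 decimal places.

-50.7646

Heun: k1 = f(s_n, y_n); k2 = f(s_n + h, y_n + h·k1); y_{n+1} = y_n + (h/2)·(k1 + k2).
s=-0.600000, y=-1.870000:
  k1 = f(-0.600000, -1.870000) = -2.426900
  k2 = f(-0.340000, -2.500994) = -5.184971
  y ← -1.870000 + (0.26/2)·(-2.426900 + (-5.184971)) = -2.859543
s=-0.340000, y=-2.859543:
  k1 = f(-0.340000, -2.859543) = -7.106987
  k2 = f(-0.080000, -4.707360) = -21.089238
  y ← -2.859543 + (0.26/2)·(-7.106987 + (-21.089238)) = -6.525053
s=-0.080000, y=-6.525053:
  k1 = f(-0.080000, -6.525053) = -41.506310
  k2 = f(0.180000, -17.316693) = -298.797865
  y ← -6.525053 + (0.26/2)·(-41.506310 + (-298.797865)) = -50.764595
y(0.18) ≈ -50.7646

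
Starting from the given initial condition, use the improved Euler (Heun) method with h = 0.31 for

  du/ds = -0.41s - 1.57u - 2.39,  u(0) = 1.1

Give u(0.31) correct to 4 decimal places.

0.1146

Heun: k1 = f(s_n, u_n); k2 = f(s_n + h, u_n + h·k1); u_{n+1} = u_n + (h/2)·(k1 + k2).
s=0.000000, u=1.100000:
  k1 = f(0.000000, 1.100000) = -4.117000
  k2 = f(0.310000, -0.176270) = -2.240356
  u ← 1.100000 + (0.31/2)·(-4.117000 + (-2.240356)) = 0.114610
u(0.31) ≈ 0.1146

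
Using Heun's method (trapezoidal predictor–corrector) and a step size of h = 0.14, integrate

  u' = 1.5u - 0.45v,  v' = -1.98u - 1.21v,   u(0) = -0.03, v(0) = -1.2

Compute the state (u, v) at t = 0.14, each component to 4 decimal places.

0.0399, -1.0159

Heun on (u,v): k1 = f(t_n, state_n); k2 = f(t_n + h, state_n + h·k1); state_{n+1} = state_n + (h/2)·(k1 + k2).
0.000000: (-0.030000, -1.200000)
  k1 = (0.495000, 1.511400)
  predictor → (0.039300, -0.988404)
  k2 = (0.503732, 1.118155)
  → (0.039911, -1.015931)
(u(0.14), v(0.14)) ≈ (0.0399, -1.0159)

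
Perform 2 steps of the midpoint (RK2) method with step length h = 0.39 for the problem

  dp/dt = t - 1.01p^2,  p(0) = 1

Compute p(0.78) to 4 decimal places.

Midpoint: k1 = f(t_n, p_n); k2 = f(t_n + h/2, p_n + (h/2)·k1); p_{n+1} = p_n + h·k2.
t=0.000000, p=1.000000:
  k1 = f(0.000000, 1.000000) = -1.010000
  k2 = f(0.195000, 0.803050) = -0.456338
  p ← 1.000000 + 0.39·(-0.456338) = 0.822028
t=0.390000, p=0.822028:
  k1 = f(0.390000, 0.822028) = -0.292488
  k2 = f(0.585000, 0.764993) = -0.006066
  p ← 0.822028 + 0.39·(-0.006066) = 0.819662
p(0.78) ≈ 0.8197

0.8197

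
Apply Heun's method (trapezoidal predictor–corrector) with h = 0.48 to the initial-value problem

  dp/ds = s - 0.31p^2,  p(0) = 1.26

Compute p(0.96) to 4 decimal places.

Heun: k1 = f(s_n, p_n); k2 = f(s_n + h, p_n + h·k1); p_{n+1} = p_n + (h/2)·(k1 + k2).
s=0.000000, p=1.260000:
  k1 = f(0.000000, 1.260000) = -0.492156
  k2 = f(0.480000, 1.023765) = 0.155091
  p ← 1.260000 + (0.48/2)·(-0.492156 + 0.155091) = 1.179104
s=0.480000, p=1.179104:
  k1 = f(0.480000, 1.179104) = 0.049011
  k2 = f(0.960000, 1.202630) = 0.511641
  p ← 1.179104 + (0.48/2)·(0.049011 + 0.511641) = 1.313661
p(0.96) ≈ 1.3137

1.3137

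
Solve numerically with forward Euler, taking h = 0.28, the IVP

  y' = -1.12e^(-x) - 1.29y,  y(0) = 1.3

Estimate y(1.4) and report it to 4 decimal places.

Euler: y_{n+1} = y_n + h·f(x_n, y_n).
x=0.000000, y=1.300000: f=-2.797000 → y ← 1.300000 + 0.28·(-2.797000) = 0.516840
x=0.280000, y=0.516840: f=-1.513201 → y ← 0.516840 + 0.28·(-1.513201) = 0.093144
x=0.560000, y=0.093144: f=-0.759909 → y ← 0.093144 + 0.28·(-0.759909) = -0.119631
x=0.840000, y=-0.119631: f=-0.329192 → y ← -0.119631 + 0.28·(-0.329192) = -0.211805
x=1.120000, y=-0.211805: f=-0.092205 → y ← -0.211805 + 0.28·(-0.092205) = -0.237622
y(1.4) ≈ -0.2376

-0.2376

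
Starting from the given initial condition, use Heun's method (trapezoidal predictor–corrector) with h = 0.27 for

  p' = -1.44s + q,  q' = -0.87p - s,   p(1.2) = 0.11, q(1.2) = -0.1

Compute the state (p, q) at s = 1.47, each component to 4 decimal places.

-0.4833, -0.4283

Heun on (p,q): k1 = f(s_n, state_n); k2 = f(s_n + h, state_n + h·k1); state_{n+1} = state_n + (h/2)·(k1 + k2).
1.200000: (0.110000, -0.100000)
  k1 = (-1.828000, -1.295700)
  predictor → (-0.383560, -0.449839)
  k2 = (-2.566639, -1.136303)
  → (-0.483276, -0.428320)
(p(1.47), q(1.47)) ≈ (-0.4833, -0.4283)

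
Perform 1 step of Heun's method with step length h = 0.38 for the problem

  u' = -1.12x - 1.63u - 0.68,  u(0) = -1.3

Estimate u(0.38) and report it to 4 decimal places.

-1.0034

Heun: k1 = f(x_n, u_n); k2 = f(x_n + h, u_n + h·k1); u_{n+1} = u_n + (h/2)·(k1 + k2).
x=0.000000, u=-1.300000:
  k1 = f(0.000000, -1.300000) = 1.439000
  k2 = f(0.380000, -0.753180) = 0.122083
  u ← -1.300000 + (0.38/2)·(1.439000 + 0.122083) = -1.003394
u(0.38) ≈ -1.0034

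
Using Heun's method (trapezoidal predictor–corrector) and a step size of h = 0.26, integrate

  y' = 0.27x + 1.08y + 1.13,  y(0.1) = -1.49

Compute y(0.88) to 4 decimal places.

-1.9286

Heun: k1 = f(x_n, y_n); k2 = f(x_n + h, y_n + h·k1); y_{n+1} = y_n + (h/2)·(k1 + k2).
x=0.100000, y=-1.490000:
  k1 = f(0.100000, -1.490000) = -0.452200
  k2 = f(0.360000, -1.607572) = -0.508978
  y ← -1.490000 + (0.26/2)·(-0.452200 + (-0.508978)) = -1.614953
x=0.360000, y=-1.614953:
  k1 = f(0.360000, -1.614953) = -0.516949
  k2 = f(0.620000, -1.749360) = -0.591909
  y ← -1.614953 + (0.26/2)·(-0.516949 + (-0.591909)) = -1.759105
x=0.620000, y=-1.759105:
  k1 = f(0.620000, -1.759105) = -0.602433
  k2 = f(0.880000, -1.915737) = -0.701396
  y ← -1.759105 + (0.26/2)·(-0.602433 + (-0.701396)) = -1.928602
y(0.88) ≈ -1.9286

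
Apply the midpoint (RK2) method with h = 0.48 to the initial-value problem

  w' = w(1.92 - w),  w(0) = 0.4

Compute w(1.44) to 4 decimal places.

1.5478

Midpoint: k1 = f(x_n, w_n); k2 = f(x_n + h/2, w_n + (h/2)·k1); w_{n+1} = w_n + h·k2.
x=0.000000, w=0.400000:
  k1 = f(0.000000, 0.400000) = 0.608000
  k2 = f(0.240000, 0.545920) = 0.750138
  w ← 0.400000 + 0.48·0.750138 = 0.760066
x=0.480000, w=0.760066:
  k1 = f(0.480000, 0.760066) = 0.881626
  k2 = f(0.720000, 0.971656) = 0.921464
  w ← 0.760066 + 0.48·0.921464 = 1.202369
x=0.960000, w=1.202369:
  k1 = f(0.960000, 1.202369) = 0.862857
  k2 = f(1.200000, 1.409455) = 0.719591
  w ← 1.202369 + 0.48·0.719591 = 1.547772
w(1.44) ≈ 1.5478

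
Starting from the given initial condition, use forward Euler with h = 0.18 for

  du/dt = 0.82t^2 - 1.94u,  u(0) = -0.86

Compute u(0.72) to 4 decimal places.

-0.0968

Euler: u_{n+1} = u_n + h·f(t_n, u_n).
t=0.000000, u=-0.860000: f=1.668400 → u ← -0.860000 + 0.18·1.668400 = -0.559688
t=0.180000, u=-0.559688: f=1.112363 → u ← -0.559688 + 0.18·1.112363 = -0.359463
t=0.360000, u=-0.359463: f=0.803630 → u ← -0.359463 + 0.18·0.803630 = -0.214809
t=0.540000, u=-0.214809: f=0.655842 → u ← -0.214809 + 0.18·0.655842 = -0.096758
u(0.72) ≈ -0.0968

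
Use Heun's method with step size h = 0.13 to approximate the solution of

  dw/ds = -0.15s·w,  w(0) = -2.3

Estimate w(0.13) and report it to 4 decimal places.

Heun: k1 = f(s_n, w_n); k2 = f(s_n + h, w_n + h·k1); w_{n+1} = w_n + (h/2)·(k1 + k2).
s=0.000000, w=-2.300000:
  k1 = f(0.000000, -2.300000) = 0.000000
  k2 = f(0.130000, -2.300000) = 0.044850
  w ← -2.300000 + (0.13/2)·(0.000000 + 0.044850) = -2.297085
w(0.13) ≈ -2.2971

-2.2971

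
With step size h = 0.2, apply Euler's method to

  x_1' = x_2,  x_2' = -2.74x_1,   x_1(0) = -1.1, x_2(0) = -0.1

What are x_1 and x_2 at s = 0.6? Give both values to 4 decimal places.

-0.7961, 1.6752

Euler on (x_1,x_2): x_1_{n+1} = x_1_n + h·x_1', x_2_{n+1} = x_2_n + h·x_2'.
0.000000: (-1.100000, -0.100000); f=(-0.100000, 3.014000) → (-1.120000, 0.502800)
0.200000: (-1.120000, 0.502800); f=(0.502800, 3.068800) → (-1.019440, 1.116560)
0.400000: (-1.019440, 1.116560); f=(1.116560, 2.793266) → (-0.796128, 1.675213)
(x_1(0.6), x_2(0.6)) ≈ (-0.7961, 1.6752)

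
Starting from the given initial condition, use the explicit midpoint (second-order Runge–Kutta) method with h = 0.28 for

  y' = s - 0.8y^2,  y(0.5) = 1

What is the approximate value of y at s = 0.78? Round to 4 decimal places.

Midpoint: k1 = f(s_n, y_n); k2 = f(s_n + h/2, y_n + (h/2)·k1); y_{n+1} = y_n + h·k2.
s=0.500000, y=1.000000:
  k1 = f(0.500000, 1.000000) = -0.300000
  k2 = f(0.640000, 0.958000) = -0.094211
  y ← 1.000000 + 0.28·(-0.094211) = 0.973621
y(0.78) ≈ 0.9736

0.9736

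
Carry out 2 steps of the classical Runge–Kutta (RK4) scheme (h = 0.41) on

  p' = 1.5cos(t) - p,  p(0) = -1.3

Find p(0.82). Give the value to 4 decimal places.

0.1567

RK4: k1 = f(t_n, p_n); k2 = f(t_n + h/2, p_n + (h/2)·k1); k3 = f(t_n + h/2, p_n + (h/2)·k2); k4 = f(t_n + h, p_n + h·k3); p_{n+1} = p_n + (h/6)·(k1 + 2k2 + 2k3 + k4).
t=0.000000, p=-1.300000:
  k1 = f(0.000000, -1.300000) = 2.800000
  k2 = f(0.205000, -0.726000) = 2.194591
  k3 = f(0.205000, -0.850109) = 2.318700
  k4 = f(0.410000, -0.349333) = 1.725014
  p ← -1.300000 + (0.41/6)·(k1 + 2k2 + 2k3 + k4) = -0.373974
t=0.410000, p=-0.373974:
  k1 = f(0.410000, -0.373974) = 1.749655
  k2 = f(0.615000, -0.015295) = 1.240455
  k3 = f(0.615000, -0.119681) = 1.344841
  k4 = f(0.820000, 0.177411) = 0.845921
  p ← -0.373974 + (0.41/6)·(k1 + 2k2 + 2k3 + k4) = 0.156714
p(0.82) ≈ 0.1567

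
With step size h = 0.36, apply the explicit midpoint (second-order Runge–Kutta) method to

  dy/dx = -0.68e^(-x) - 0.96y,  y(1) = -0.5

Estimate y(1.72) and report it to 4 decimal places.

-0.3392

Midpoint: k1 = f(x_n, y_n); k2 = f(x_n + h/2, y_n + (h/2)·k1); y_{n+1} = y_n + h·k2.
x=1.000000, y=-0.500000:
  k1 = f(1.000000, -0.500000) = 0.229842
  k2 = f(1.180000, -0.458628) = 0.231334
  y ← -0.500000 + 0.36·0.231334 = -0.416720
x=1.360000, y=-0.416720:
  k1 = f(1.360000, -0.416720) = 0.225522
  k2 = f(1.540000, -0.376126) = 0.215302
  y ← -0.416720 + 0.36·0.215302 = -0.339211
y(1.72) ≈ -0.3392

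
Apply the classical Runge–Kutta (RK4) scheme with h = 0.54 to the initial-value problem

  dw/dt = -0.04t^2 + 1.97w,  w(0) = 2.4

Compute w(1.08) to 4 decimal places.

RK4: k1 = f(t_n, w_n); k2 = f(t_n + h/2, w_n + (h/2)·k1); k3 = f(t_n + h/2, w_n + (h/2)·k2); k4 = f(t_n + h, w_n + h·k3); w_{n+1} = w_n + (h/6)·(k1 + 2k2 + 2k3 + k4).
t=0.000000, w=2.400000:
  k1 = f(0.000000, 2.400000) = 4.728000
  k2 = f(0.270000, 3.676560) = 7.239907
  k3 = f(0.270000, 4.354775) = 8.575991
  k4 = f(0.540000, 7.031035) = 13.839475
  w ← 2.400000 + (0.54/6)·(k1 + 2k2 + 2k3 + k4) = 6.917934
t=0.540000, w=6.917934:
  k1 = f(0.540000, 6.917934) = 13.616667
  k2 = f(0.810000, 10.594434) = 20.844792
  k3 = f(0.810000, 12.546028) = 24.689431
  k4 = f(1.080000, 20.250227) = 39.846292
  w ← 6.917934 + (0.54/6)·(k1 + 2k2 + 2k3 + k4) = 19.925761
w(1.08) ≈ 19.9258

19.9258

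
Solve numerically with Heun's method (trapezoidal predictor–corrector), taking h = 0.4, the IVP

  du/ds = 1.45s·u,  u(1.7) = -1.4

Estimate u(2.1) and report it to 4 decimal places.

Heun: k1 = f(s_n, u_n); k2 = f(s_n + h, u_n + h·k1); u_{n+1} = u_n + (h/2)·(k1 + k2).
s=1.700000, u=-1.400000:
  k1 = f(1.700000, -1.400000) = -3.451000
  k2 = f(2.100000, -2.780400) = -8.466318
  u ← -1.400000 + (0.4/2)·(-3.451000 + (-8.466318)) = -3.783464
u(2.1) ≈ -3.7835

-3.7835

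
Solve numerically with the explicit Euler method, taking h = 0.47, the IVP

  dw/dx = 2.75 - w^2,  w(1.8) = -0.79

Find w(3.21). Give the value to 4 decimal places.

1.7426

Euler: w_{n+1} = w_n + h·f(x_n, w_n).
x=1.800000, w=-0.790000: f=2.125900 → w ← -0.790000 + 0.47·2.125900 = 0.209173
x=2.270000, w=0.209173: f=2.706247 → w ← 0.209173 + 0.47·2.706247 = 1.481109
x=2.740000, w=1.481109: f=0.556316 → w ← 1.481109 + 0.47·0.556316 = 1.742578
w(3.21) ≈ 1.7426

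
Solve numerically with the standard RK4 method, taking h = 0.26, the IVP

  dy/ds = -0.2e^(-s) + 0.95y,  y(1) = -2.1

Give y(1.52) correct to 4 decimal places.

-3.4810

RK4: k1 = f(s_n, y_n); k2 = f(s_n + h/2, y_n + (h/2)·k1); k3 = f(s_n + h/2, y_n + (h/2)·k2); k4 = f(s_n + h, y_n + h·k3); y_{n+1} = y_n + (h/6)·(k1 + 2k2 + 2k3 + k4).
s=1.000000, y=-2.100000:
  k1 = f(1.000000, -2.100000) = -2.068576
  k2 = f(1.130000, -2.368915) = -2.315076
  k3 = f(1.130000, -2.400960) = -2.345519
  k4 = f(1.260000, -2.709835) = -2.631074
  y ← -2.100000 + (0.26/6)·(k1 + 2k2 + 2k3 + k4) = -2.707570
s=1.260000, y=-2.707570:
  k1 = f(1.260000, -2.707570) = -2.628922
  k2 = f(1.390000, -3.049330) = -2.946678
  k3 = f(1.390000, -3.090638) = -2.985921
  k4 = f(1.520000, -3.483909) = -3.353456
  y ← -2.707570 + (0.26/6)·(k1 + 2k2 + 2k3 + k4) = -3.480965
y(1.52) ≈ -3.4810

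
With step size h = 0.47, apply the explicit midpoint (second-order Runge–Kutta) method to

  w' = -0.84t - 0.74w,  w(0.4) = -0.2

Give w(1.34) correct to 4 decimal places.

-0.6372

Midpoint: k1 = f(t_n, w_n); k2 = f(t_n + h/2, w_n + (h/2)·k1); w_{n+1} = w_n + h·k2.
t=0.400000, w=-0.200000:
  k1 = f(0.400000, -0.200000) = -0.188000
  k2 = f(0.635000, -0.244180) = -0.352707
  w ← -0.200000 + 0.47·(-0.352707) = -0.365772
t=0.870000, w=-0.365772:
  k1 = f(0.870000, -0.365772) = -0.460129
  k2 = f(1.105000, -0.473902) = -0.577512
  w ← -0.365772 + 0.47·(-0.577512) = -0.637203
w(1.34) ≈ -0.6372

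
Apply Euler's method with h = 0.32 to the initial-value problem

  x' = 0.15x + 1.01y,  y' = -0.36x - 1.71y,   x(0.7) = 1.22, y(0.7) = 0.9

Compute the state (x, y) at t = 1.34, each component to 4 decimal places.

Euler on (x,y): x_{n+1} = x_n + h·x', y_{n+1} = y_n + h·y'.
0.700000: (1.220000, 0.900000); f=(1.092000, -1.978200) → (1.569440, 0.266976)
1.020000: (1.569440, 0.266976); f=(0.505062, -1.021527) → (1.731060, -0.059913)
(x(1.34), y(1.34)) ≈ (1.7311, -0.0599)

1.7311, -0.0599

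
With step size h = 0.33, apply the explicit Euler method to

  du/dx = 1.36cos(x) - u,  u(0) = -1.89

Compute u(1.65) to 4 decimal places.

0.3985

Euler: u_{n+1} = u_n + h·f(x_n, u_n).
x=0.000000, u=-1.890000: f=3.250000 → u ← -1.890000 + 0.33·3.250000 = -0.817500
x=0.330000, u=-0.817500: f=2.104118 → u ← -0.817500 + 0.33·2.104118 = -0.123141
x=0.660000, u=-0.123141: f=1.197531 → u ← -0.123141 + 0.33·1.197531 = 0.272044
x=0.990000, u=0.272044: f=0.474174 → u ← 0.272044 + 0.33·0.474174 = 0.428521
x=1.320000, u=0.428521: f=-0.091003 → u ← 0.428521 + 0.33·(-0.091003) = 0.398491
u(1.65) ≈ 0.3985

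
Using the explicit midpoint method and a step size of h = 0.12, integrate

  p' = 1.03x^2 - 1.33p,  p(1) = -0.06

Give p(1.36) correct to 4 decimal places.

0.3866

Midpoint: k1 = f(x_n, p_n); k2 = f(x_n + h/2, p_n + (h/2)·k1); p_{n+1} = p_n + h·k2.
x=1.000000, p=-0.060000:
  k1 = f(1.000000, -0.060000) = 1.109800
  k2 = f(1.060000, 0.006588) = 1.148546
  p ← -0.060000 + 0.12·1.148546 = 0.077826
x=1.120000, p=0.077826:
  k1 = f(1.120000, 0.077826) = 1.188524
  k2 = f(1.180000, 0.149137) = 1.235820
  p ← 0.077826 + 0.12·1.235820 = 0.226124
x=1.240000, p=0.226124:
  k1 = f(1.240000, 0.226124) = 1.282983
  k2 = f(1.300000, 0.303103) = 1.337573
  p ← 0.226124 + 0.12·1.337573 = 0.386633
p(1.36) ≈ 0.3866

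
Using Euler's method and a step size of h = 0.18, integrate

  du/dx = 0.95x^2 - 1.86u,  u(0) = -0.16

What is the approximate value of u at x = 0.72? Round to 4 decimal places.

0.0357

Euler: u_{n+1} = u_n + h·f(x_n, u_n).
x=0.000000, u=-0.160000: f=0.297600 → u ← -0.160000 + 0.18·0.297600 = -0.106432
x=0.180000, u=-0.106432: f=0.228744 → u ← -0.106432 + 0.18·0.228744 = -0.065258
x=0.360000, u=-0.065258: f=0.244500 → u ← -0.065258 + 0.18·0.244500 = -0.021248
x=0.540000, u=-0.021248: f=0.316542 → u ← -0.021248 + 0.18·0.316542 = 0.035729
u(0.72) ≈ 0.0357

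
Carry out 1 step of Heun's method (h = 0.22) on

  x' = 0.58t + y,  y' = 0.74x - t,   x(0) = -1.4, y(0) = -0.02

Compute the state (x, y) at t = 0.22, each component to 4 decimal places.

-1.4154, -0.2725

Heun on (x,y): k1 = f(t_n, state_n); k2 = f(t_n + h, state_n + h·k1); state_{n+1} = state_n + (h/2)·(k1 + k2).
0.000000: (-1.400000, -0.020000)
  k1 = (-0.020000, -1.036000)
  predictor → (-1.404400, -0.247920)
  k2 = (-0.120320, -1.259256)
  → (-1.415435, -0.272478)
(x(0.22), y(0.22)) ≈ (-1.4154, -0.2725)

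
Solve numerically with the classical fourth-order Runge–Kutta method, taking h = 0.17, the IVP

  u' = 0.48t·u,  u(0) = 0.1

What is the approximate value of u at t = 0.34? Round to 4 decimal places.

RK4: k1 = f(t_n, u_n); k2 = f(t_n + h/2, u_n + (h/2)·k1); k3 = f(t_n + h/2, u_n + (h/2)·k2); k4 = f(t_n + h, u_n + h·k3); u_{n+1} = u_n + (h/6)·(k1 + 2k2 + 2k3 + k4).
t=0.000000, u=0.100000:
  k1 = f(0.000000, 0.100000) = 0.000000
  k2 = f(0.085000, 0.100000) = 0.004080
  k3 = f(0.085000, 0.100347) = 0.004094
  k4 = f(0.170000, 0.100696) = 0.008217
  u ← 0.100000 + (0.17/6)·(k1 + 2k2 + 2k3 + k4) = 0.100696
t=0.170000, u=0.100696:
  k1 = f(0.170000, 0.100696) = 0.008217
  k2 = f(0.255000, 0.101394) = 0.012411
  k3 = f(0.255000, 0.101751) = 0.012454
  k4 = f(0.340000, 0.102813) = 0.016779
  u ← 0.100696 + (0.17/6)·(k1 + 2k2 + 2k3 + k4) = 0.102813
u(0.34) ≈ 0.1028

0.1028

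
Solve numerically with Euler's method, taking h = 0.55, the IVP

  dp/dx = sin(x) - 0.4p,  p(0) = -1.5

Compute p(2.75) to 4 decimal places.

0.8739

Euler: p_{n+1} = p_n + h·f(x_n, p_n).
x=0.000000, p=-1.500000: f=0.600000 → p ← -1.500000 + 0.55·0.600000 = -1.170000
x=0.550000, p=-1.170000: f=0.990687 → p ← -1.170000 + 0.55·0.990687 = -0.625122
x=1.100000, p=-0.625122: f=1.141256 → p ← -0.625122 + 0.55·1.141256 = 0.002569
x=1.650000, p=0.002569: f=0.995837 → p ← 0.002569 + 0.55·0.995837 = 0.550279
x=2.200000, p=0.550279: f=0.588385 → p ← 0.550279 + 0.55·0.588385 = 0.873891
p(2.75) ≈ 0.8739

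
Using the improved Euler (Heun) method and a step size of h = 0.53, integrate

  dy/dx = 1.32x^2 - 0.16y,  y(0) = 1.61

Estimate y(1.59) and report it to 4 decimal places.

3.0195

Heun: k1 = f(x_n, y_n); k2 = f(x_n + h, y_n + h·k1); y_{n+1} = y_n + (h/2)·(k1 + k2).
x=0.000000, y=1.610000:
  k1 = f(0.000000, 1.610000) = -0.257600
  k2 = f(0.530000, 1.473472) = 0.135032
  y ← 1.610000 + (0.53/2)·(-0.257600 + 0.135032) = 1.577520
x=0.530000, y=1.577520:
  k1 = f(0.530000, 1.577520) = 0.118385
  k2 = f(1.060000, 1.640264) = 1.220710
  y ← 1.577520 + (0.53/2)·(0.118385 + 1.220710) = 1.932380
x=1.060000, y=1.932380:
  k1 = f(1.060000, 1.932380) = 1.173971
  k2 = f(1.590000, 2.554584) = 2.928358
  y ← 1.932380 + (0.53/2)·(1.173971 + 2.928358) = 3.019497
y(1.59) ≈ 3.0195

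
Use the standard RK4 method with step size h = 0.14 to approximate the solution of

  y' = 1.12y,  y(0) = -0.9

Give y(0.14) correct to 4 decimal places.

-1.0528

RK4: k1 = f(t_n, y_n); k2 = f(t_n + h/2, y_n + (h/2)·k1); k3 = f(t_n + h/2, y_n + (h/2)·k2); k4 = f(t_n + h, y_n + h·k3); y_{n+1} = y_n + (h/6)·(k1 + 2k2 + 2k3 + k4).
t=0.000000, y=-0.900000:
  k1 = f(0.000000, -0.900000) = -1.008000
  k2 = f(0.070000, -0.970560) = -1.087027
  k3 = f(0.070000, -0.976092) = -1.093223
  k4 = f(0.140000, -1.053051) = -1.179417
  y ← -0.900000 + (0.14/6)·(k1 + 2k2 + 2k3 + k4) = -1.052785
y(0.14) ≈ -1.0528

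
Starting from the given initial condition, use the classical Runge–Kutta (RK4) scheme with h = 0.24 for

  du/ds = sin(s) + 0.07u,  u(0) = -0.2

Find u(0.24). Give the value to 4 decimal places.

RK4: k1 = f(s_n, u_n); k2 = f(s_n + h/2, u_n + (h/2)·k1); k3 = f(s_n + h/2, u_n + (h/2)·k2); k4 = f(s_n + h, u_n + h·k3); u_{n+1} = u_n + (h/6)·(k1 + 2k2 + 2k3 + k4).
s=0.000000, u=-0.200000:
  k1 = f(0.000000, -0.200000) = -0.014000
  k2 = f(0.120000, -0.201680) = 0.105595
  k3 = f(0.120000, -0.187329) = 0.106599
  k4 = f(0.240000, -0.174416) = 0.225493
  u ← -0.200000 + (0.24/6)·(k1 + 2k2 + 2k3 + k4) = -0.174565
u(0.24) ≈ -0.1746

-0.1746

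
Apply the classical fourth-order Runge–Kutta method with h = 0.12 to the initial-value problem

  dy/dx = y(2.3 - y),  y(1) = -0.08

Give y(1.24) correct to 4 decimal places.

-0.1426

RK4: k1 = f(x_n, y_n); k2 = f(x_n + h/2, y_n + (h/2)·k1); k3 = f(x_n + h/2, y_n + (h/2)·k2); k4 = f(x_n + h, y_n + h·k3); y_{n+1} = y_n + (h/6)·(k1 + 2k2 + 2k3 + k4).
x=1.000000, y=-0.080000:
  k1 = f(1.000000, -0.080000) = -0.190400
  k2 = f(1.060000, -0.091424) = -0.218634
  k3 = f(1.060000, -0.093118) = -0.222842
  k4 = f(1.120000, -0.106741) = -0.256898
  y ← -0.080000 + (0.12/6)·(k1 + 2k2 + 2k3 + k4) = -0.106605
x=1.120000, y=-0.106605:
  k1 = f(1.120000, -0.106605) = -0.256556
  k2 = f(1.180000, -0.121998) = -0.295480
  k3 = f(1.180000, -0.124334) = -0.301427
  k4 = f(1.240000, -0.142776) = -0.348770
  y ← -0.106605 + (0.12/6)·(k1 + 2k2 + 2k3 + k4) = -0.142588
y(1.24) ≈ -0.1426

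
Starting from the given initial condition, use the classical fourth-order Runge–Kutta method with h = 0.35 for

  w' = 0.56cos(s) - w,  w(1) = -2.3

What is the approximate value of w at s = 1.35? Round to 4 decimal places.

RK4: k1 = f(s_n, w_n); k2 = f(s_n + h/2, w_n + (h/2)·k1); k3 = f(s_n + h/2, w_n + (h/2)·k2); k4 = f(s_n + h, w_n + h·k3); w_{n+1} = w_n + (h/6)·(k1 + 2k2 + 2k3 + k4).
s=1.000000, w=-2.300000:
  k1 = f(1.000000, -2.300000) = 2.602569
  k2 = f(1.175000, -1.844550) = 2.060454
  k3 = f(1.175000, -1.939420) = 2.155325
  k4 = f(1.350000, -1.545636) = 1.668280
  w ← -2.300000 + (0.35/6)·(k1 + 2k2 + 2k3 + k4) = -1.559026
w(1.35) ≈ -1.5590

-1.5590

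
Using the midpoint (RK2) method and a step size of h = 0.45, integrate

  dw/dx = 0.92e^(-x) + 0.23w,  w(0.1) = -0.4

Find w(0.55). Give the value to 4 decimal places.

-0.1250

Midpoint: k1 = f(x_n, w_n); k2 = f(x_n + h/2, w_n + (h/2)·k1); w_{n+1} = w_n + h·k2.
x=0.100000, w=-0.400000:
  k1 = f(0.100000, -0.400000) = 0.740450
  k2 = f(0.325000, -0.233399) = 0.611043
  w ← -0.400000 + 0.45·0.611043 = -0.125030
w(0.55) ≈ -0.1250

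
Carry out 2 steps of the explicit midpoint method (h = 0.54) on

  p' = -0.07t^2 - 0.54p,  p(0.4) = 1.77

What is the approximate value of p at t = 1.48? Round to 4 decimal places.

0.9355

Midpoint: k1 = f(t_n, p_n); k2 = f(t_n + h/2, p_n + (h/2)·k1); p_{n+1} = p_n + h·k2.
t=0.400000, p=1.770000:
  k1 = f(0.400000, 1.770000) = -0.967000
  k2 = f(0.670000, 1.508910) = -0.846234
  p ← 1.770000 + 0.54·(-0.846234) = 1.313033
t=0.940000, p=1.313033:
  k1 = f(0.940000, 1.313033) = -0.770890
  k2 = f(1.210000, 1.104893) = -0.699129
  p ← 1.313033 + 0.54·(-0.699129) = 0.935504
p(1.48) ≈ 0.9355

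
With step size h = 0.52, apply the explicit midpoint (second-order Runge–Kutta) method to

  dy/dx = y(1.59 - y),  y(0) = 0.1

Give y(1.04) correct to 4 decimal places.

Midpoint: k1 = f(x_n, y_n); k2 = f(x_n + h/2, y_n + (h/2)·k1); y_{n+1} = y_n + h·k2.
x=0.000000, y=0.100000:
  k1 = f(0.000000, 0.100000) = 0.149000
  k2 = f(0.260000, 0.138740) = 0.201348
  y ← 0.100000 + 0.52·0.201348 = 0.204701
x=0.520000, y=0.204701:
  k1 = f(0.520000, 0.204701) = 0.283572
  k2 = f(0.780000, 0.278430) = 0.365180
  y ← 0.204701 + 0.52·0.365180 = 0.394594
y(1.04) ≈ 0.3946

0.3946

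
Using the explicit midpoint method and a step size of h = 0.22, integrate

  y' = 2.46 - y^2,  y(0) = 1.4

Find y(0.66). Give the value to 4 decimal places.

1.5404

Midpoint: k1 = f(t_n, y_n); k2 = f(t_n + h/2, y_n + (h/2)·k1); y_{n+1} = y_n + h·k2.
t=0.000000, y=1.400000:
  k1 = f(0.000000, 1.400000) = 0.500000
  k2 = f(0.110000, 1.455000) = 0.342975
  y ← 1.400000 + 0.22·0.342975 = 1.475455
t=0.220000, y=1.475455:
  k1 = f(0.220000, 1.475455) = 0.283034
  k2 = f(0.330000, 1.506588) = 0.190192
  y ← 1.475455 + 0.22·0.190192 = 1.517297
t=0.440000, y=1.517297:
  k1 = f(0.440000, 1.517297) = 0.157811
  k2 = f(0.550000, 1.534656) = 0.104831
  y ← 1.517297 + 0.22·0.104831 = 1.540360
y(0.66) ≈ 1.5404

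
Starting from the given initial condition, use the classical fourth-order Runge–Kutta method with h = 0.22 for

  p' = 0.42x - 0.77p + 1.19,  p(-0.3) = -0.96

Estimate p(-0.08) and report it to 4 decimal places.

-0.5855

RK4: k1 = f(x_n, p_n); k2 = f(x_n + h/2, p_n + (h/2)·k1); k3 = f(x_n + h/2, p_n + (h/2)·k2); k4 = f(x_n + h, p_n + h·k3); p_{n+1} = p_n + (h/6)·(k1 + 2k2 + 2k3 + k4).
x=-0.300000, p=-0.960000:
  k1 = f(-0.300000, -0.960000) = 1.803200
  k2 = f(-0.190000, -0.761648) = 1.696669
  k3 = f(-0.190000, -0.773366) = 1.705692
  k4 = f(-0.080000, -0.584748) = 1.606656
  p ← -0.960000 + (0.22/6)·(k1 + 2k2 + 2k3 + k4) = -0.585465
p(-0.08) ≈ -0.5855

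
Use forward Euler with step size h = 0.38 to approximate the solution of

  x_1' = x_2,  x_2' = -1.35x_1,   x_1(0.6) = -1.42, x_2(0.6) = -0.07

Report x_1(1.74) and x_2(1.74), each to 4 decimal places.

Euler on (x_1,x_2): x_1_{n+1} = x_1_n + h·x_1', x_2_{n+1} = x_2_n + h·x_2'.
0.600000: (-1.420000, -0.070000); f=(-0.070000, 1.917000) → (-1.446600, 0.658460)
0.980000: (-1.446600, 0.658460); f=(0.658460, 1.952910) → (-1.196385, 1.400566)
1.360000: (-1.196385, 1.400566); f=(1.400566, 1.615120) → (-0.664170, 2.014311)
(x_1(1.74), x_2(1.74)) ≈ (-0.6642, 2.0143)

-0.6642, 2.0143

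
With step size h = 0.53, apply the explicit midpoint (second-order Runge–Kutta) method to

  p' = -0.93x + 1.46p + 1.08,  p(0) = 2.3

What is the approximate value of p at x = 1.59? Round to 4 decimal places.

Midpoint: k1 = f(x_n, p_n); k2 = f(x_n + h/2, p_n + (h/2)·k1); p_{n+1} = p_n + h·k2.
x=0.000000, p=2.300000:
  k1 = f(0.000000, 2.300000) = 4.438000
  k2 = f(0.265000, 3.476070) = 5.908612
  p ← 2.300000 + 0.53·5.908612 = 5.431564
x=0.530000, p=5.431564:
  k1 = f(0.530000, 5.431564) = 8.517184
  k2 = f(0.795000, 7.688618) = 11.566033
  p ← 5.431564 + 0.53·11.566033 = 11.561562
x=1.060000, p=11.561562:
  k1 = f(1.060000, 11.561562) = 16.974080
  k2 = f(1.325000, 16.059693) = 23.294902
  p ← 11.561562 + 0.53·23.294902 = 23.907860
p(1.59) ≈ 23.9079

23.9079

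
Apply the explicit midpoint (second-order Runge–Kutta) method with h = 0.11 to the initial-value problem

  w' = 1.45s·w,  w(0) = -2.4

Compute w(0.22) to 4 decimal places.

-2.4853

Midpoint: k1 = f(s_n, w_n); k2 = f(s_n + h/2, w_n + (h/2)·k1); w_{n+1} = w_n + h·k2.
s=0.000000, w=-2.400000:
  k1 = f(0.000000, -2.400000) = 0.000000
  k2 = f(0.055000, -2.400000) = -0.191400
  w ← -2.400000 + 0.11·(-0.191400) = -2.421054
s=0.110000, w=-2.421054:
  k1 = f(0.110000, -2.421054) = -0.386158
  k2 = f(0.165000, -2.442293) = -0.584319
  w ← -2.421054 + 0.11·(-0.584319) = -2.485329
w(0.22) ≈ -2.4853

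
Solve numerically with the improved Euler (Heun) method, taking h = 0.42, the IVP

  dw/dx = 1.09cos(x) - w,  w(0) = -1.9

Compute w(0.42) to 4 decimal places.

-0.9278

Heun: k1 = f(x_n, w_n); k2 = f(x_n + h, w_n + h·k1); w_{n+1} = w_n + (h/2)·(k1 + k2).
x=0.000000, w=-1.900000:
  k1 = f(0.000000, -1.900000) = 2.990000
  k2 = f(0.420000, -0.644200) = 1.639467
  w ← -1.900000 + (0.42/2)·(2.990000 + 1.639467) = -0.927812
w(0.42) ≈ -0.9278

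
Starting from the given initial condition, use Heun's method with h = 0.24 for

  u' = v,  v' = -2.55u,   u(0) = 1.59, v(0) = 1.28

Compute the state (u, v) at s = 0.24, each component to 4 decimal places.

1.7804, 0.2129

Heun on (u,v): k1 = f(s_n, state_n); k2 = f(s_n + h, state_n + h·k1); state_{n+1} = state_n + (h/2)·(k1 + k2).
0.000000: (1.590000, 1.280000)
  k1 = (1.280000, -4.054500)
  predictor → (1.897200, 0.306920)
  k2 = (0.306920, -4.837860)
  → (1.780430, 0.212917)
(u(0.24), v(0.24)) ≈ (1.7804, 0.2129)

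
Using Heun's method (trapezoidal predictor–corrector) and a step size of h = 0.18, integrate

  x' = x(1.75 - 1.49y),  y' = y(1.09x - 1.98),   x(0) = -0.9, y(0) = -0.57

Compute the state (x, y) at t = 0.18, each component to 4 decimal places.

-1.3658, -0.3362

Heun on (x,y): k1 = f(t_n, state_n); k2 = f(t_n + h, state_n + h·k1); state_{n+1} = state_n + (h/2)·(k1 + k2).
0.000000: (-0.900000, -0.570000)
  k1 = (-2.339370, 1.687770)
  predictor → (-1.321087, -0.266201)
  k2 = (-2.835897, 0.910405)
  → (-1.365774, -0.336164)
(x(0.18), y(0.18)) ≈ (-1.3658, -0.3362)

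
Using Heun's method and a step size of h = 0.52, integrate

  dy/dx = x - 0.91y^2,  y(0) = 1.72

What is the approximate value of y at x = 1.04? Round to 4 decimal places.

Heun: k1 = f(x_n, y_n); k2 = f(x_n + h, y_n + h·k1); y_{n+1} = y_n + (h/2)·(k1 + k2).
x=0.000000, y=1.720000:
  k1 = f(0.000000, 1.720000) = -2.692144
  k2 = f(0.520000, 0.320085) = 0.426766
  y ← 1.720000 + (0.52/2)·(-2.692144 + 0.426766) = 1.131002
x=0.520000, y=1.131002:
  k1 = f(0.520000, 1.131002) = -0.644040
  k2 = f(1.040000, 0.796101) = 0.463263
  y ← 1.131002 + (0.52/2)·(-0.644040 + 0.463263) = 1.084000
y(1.04) ≈ 1.0840

1.0840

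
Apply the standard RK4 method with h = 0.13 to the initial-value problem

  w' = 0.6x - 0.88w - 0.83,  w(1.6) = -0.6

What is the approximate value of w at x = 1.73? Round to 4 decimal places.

RK4: k1 = f(x_n, w_n); k2 = f(x_n + h/2, w_n + (h/2)·k1); k3 = f(x_n + h/2, w_n + (h/2)·k2); k4 = f(x_n + h, w_n + h·k3); w_{n+1} = w_n + (h/6)·(k1 + 2k2 + 2k3 + k4).
x=1.600000, w=-0.600000:
  k1 = f(1.600000, -0.600000) = 0.658000
  k2 = f(1.665000, -0.557230) = 0.659362
  k3 = f(1.665000, -0.557141) = 0.659284
  k4 = f(1.730000, -0.514293) = 0.660578
  w ← -0.600000 + (0.13/6)·(k1 + 2k2 + 2k3 + k4) = -0.514289
w(1.73) ≈ -0.5143

-0.5143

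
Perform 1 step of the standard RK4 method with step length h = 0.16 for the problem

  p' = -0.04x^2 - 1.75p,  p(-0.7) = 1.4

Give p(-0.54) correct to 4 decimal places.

1.0560

RK4: k1 = f(x_n, p_n); k2 = f(x_n + h/2, p_n + (h/2)·k1); k3 = f(x_n + h/2, p_n + (h/2)·k2); k4 = f(x_n + h, p_n + h·k3); p_{n+1} = p_n + (h/6)·(k1 + 2k2 + 2k3 + k4).
x=-0.700000, p=1.400000:
  k1 = f(-0.700000, 1.400000) = -2.469600
  k2 = f(-0.620000, 1.202432) = -2.119632
  k3 = f(-0.620000, 1.230429) = -2.168628
  k4 = f(-0.540000, 1.053020) = -1.854448
  p ← 1.400000 + (0.16/6)·(k1 + 2k2 + 2k3 + k4) = 1.055985
p(-0.54) ≈ 1.0560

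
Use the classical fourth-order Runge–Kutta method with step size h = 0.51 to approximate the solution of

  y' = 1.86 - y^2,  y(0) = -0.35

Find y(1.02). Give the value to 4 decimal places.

RK4: k1 = f(t_n, y_n); k2 = f(t_n + h/2, y_n + (h/2)·k1); k3 = f(t_n + h/2, y_n + (h/2)·k2); k4 = f(t_n + h, y_n + h·k3); y_{n+1} = y_n + (h/6)·(k1 + 2k2 + 2k3 + k4).
t=0.000000, y=-0.350000:
  k1 = f(0.000000, -0.350000) = 1.737500
  k2 = f(0.255000, 0.093063) = 1.851339
  k3 = f(0.255000, 0.122092) = 1.845094
  k4 = f(0.510000, 0.590998) = 1.510722
  y ← -0.350000 + (0.51/6)·(k1 + 2k2 + 2k3 + k4) = 0.554492
t=0.510000, y=0.554492:
  k1 = f(0.510000, 0.554492) = 1.552538
  k2 = f(0.765000, 0.950390) = 0.956759
  k3 = f(0.765000, 0.798466) = 1.222452
  k4 = f(1.020000, 1.177943) = 0.472451
  y ← 0.554492 + (0.51/6)·(k1 + 2k2 + 2k3 + k4) = 1.097082
y(1.02) ≈ 1.0971

1.0971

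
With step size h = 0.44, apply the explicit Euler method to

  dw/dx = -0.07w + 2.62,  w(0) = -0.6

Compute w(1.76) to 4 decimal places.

Euler: w_{n+1} = w_n + h·f(x_n, w_n).
x=0.000000, w=-0.600000: f=2.662000 → w ← -0.600000 + 0.44·2.662000 = 0.571280
x=0.440000, w=0.571280: f=2.580010 → w ← 0.571280 + 0.44·2.580010 = 1.706485
x=0.880000, w=1.706485: f=2.500546 → w ← 1.706485 + 0.44·2.500546 = 2.806725
x=1.320000, w=2.806725: f=2.423529 → w ← 2.806725 + 0.44·2.423529 = 3.873078
w(1.76) ≈ 3.8731

3.8731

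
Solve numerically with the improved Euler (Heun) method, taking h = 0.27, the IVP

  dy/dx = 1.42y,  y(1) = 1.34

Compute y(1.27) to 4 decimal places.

1.9522

Heun: k1 = f(x_n, y_n); k2 = f(x_n + h, y_n + h·k1); y_{n+1} = y_n + (h/2)·(k1 + k2).
x=1.000000, y=1.340000:
  k1 = f(1.000000, 1.340000) = 1.902800
  k2 = f(1.270000, 1.853756) = 2.632334
  y ← 1.340000 + (0.27/2)·(1.902800 + 2.632334) = 1.952243
y(1.27) ≈ 1.9522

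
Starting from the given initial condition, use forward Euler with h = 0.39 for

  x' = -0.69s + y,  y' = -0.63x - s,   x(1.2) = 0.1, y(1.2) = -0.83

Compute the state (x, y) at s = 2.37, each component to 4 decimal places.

Euler on (x,y): x_{n+1} = x_n + h·x', y_{n+1} = y_n + h·y'.
1.200000: (0.100000, -0.830000); f=(-1.658000, -1.263000) → (-0.546620, -1.322570)
1.590000: (-0.546620, -1.322570); f=(-2.419670, -1.245629) → (-1.490291, -1.808365)
1.980000: (-1.490291, -1.808365); f=(-3.174565, -1.041116) → (-2.728372, -2.214401)
(x(2.37), y(2.37)) ≈ (-2.7284, -2.2144)

-2.7284, -2.2144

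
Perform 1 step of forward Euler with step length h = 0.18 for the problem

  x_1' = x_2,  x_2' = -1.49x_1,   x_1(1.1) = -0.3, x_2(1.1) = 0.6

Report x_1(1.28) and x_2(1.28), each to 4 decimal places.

Euler on (x_1,x_2): x_1_{n+1} = x_1_n + h·x_1', x_2_{n+1} = x_2_n + h·x_2'.
1.100000: (-0.300000, 0.600000); f=(0.600000, 0.447000) → (-0.192000, 0.680460)
(x_1(1.28), x_2(1.28)) ≈ (-0.1920, 0.6805)

-0.1920, 0.6805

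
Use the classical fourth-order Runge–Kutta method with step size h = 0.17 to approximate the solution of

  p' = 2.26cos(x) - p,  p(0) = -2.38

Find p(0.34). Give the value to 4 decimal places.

RK4: k1 = f(x_n, p_n); k2 = f(x_n + h/2, p_n + (h/2)·k1); k3 = f(x_n + h/2, p_n + (h/2)·k2); k4 = f(x_n + h, p_n + h·k3); p_{n+1} = p_n + (h/6)·(k1 + 2k2 + 2k3 + k4).
x=0.000000, p=-2.380000:
  k1 = f(0.000000, -2.380000) = 4.640000
  k2 = f(0.085000, -1.985600) = 4.237441
  k3 = f(0.085000, -2.019818) = 4.271658
  k4 = f(0.170000, -1.653818) = 3.881240
  p ← -2.380000 + (0.17/6)·(k1 + 2k2 + 2k3 + k4) = -1.656383
x=0.170000, p=-1.656383:
  k1 = f(0.170000, -1.656383) = 3.883804
  k2 = f(0.255000, -1.326259) = 3.513178
  k3 = f(0.255000, -1.357762) = 3.544681
  k4 = f(0.340000, -1.053787) = 3.184412
  p ← -1.656383 + (0.17/6)·(k1 + 2k2 + 2k3 + k4) = -1.056171
p(0.34) ≈ -1.0562

-1.0562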